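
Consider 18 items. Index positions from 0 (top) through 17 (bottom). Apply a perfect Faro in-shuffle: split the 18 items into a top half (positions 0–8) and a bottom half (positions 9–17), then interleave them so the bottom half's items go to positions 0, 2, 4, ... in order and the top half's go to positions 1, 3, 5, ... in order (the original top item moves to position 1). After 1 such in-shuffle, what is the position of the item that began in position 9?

Track the item's position through each in-shuffle:
9 → 0

0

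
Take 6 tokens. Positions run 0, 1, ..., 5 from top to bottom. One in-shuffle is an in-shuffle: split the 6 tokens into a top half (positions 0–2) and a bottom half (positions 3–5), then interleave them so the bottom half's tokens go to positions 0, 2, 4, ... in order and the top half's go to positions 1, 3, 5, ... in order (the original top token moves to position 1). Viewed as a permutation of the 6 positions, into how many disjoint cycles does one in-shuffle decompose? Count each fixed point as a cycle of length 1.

Trace each unvisited position around until it returns:
(0 1 3) (2 5 4)
2 cycles in total.

2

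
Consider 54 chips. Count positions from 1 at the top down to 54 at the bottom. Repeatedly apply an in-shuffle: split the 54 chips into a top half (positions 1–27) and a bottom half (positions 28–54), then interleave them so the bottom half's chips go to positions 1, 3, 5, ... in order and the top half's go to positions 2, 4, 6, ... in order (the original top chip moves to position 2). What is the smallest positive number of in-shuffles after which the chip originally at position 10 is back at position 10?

10

Follow position 10 under repeated in-shuffles:
10 → 20 → 40 → 25 → 50 → 45 → 35 → 15 → 30 → 5 → 10
It first returns after 10 in-shuffles.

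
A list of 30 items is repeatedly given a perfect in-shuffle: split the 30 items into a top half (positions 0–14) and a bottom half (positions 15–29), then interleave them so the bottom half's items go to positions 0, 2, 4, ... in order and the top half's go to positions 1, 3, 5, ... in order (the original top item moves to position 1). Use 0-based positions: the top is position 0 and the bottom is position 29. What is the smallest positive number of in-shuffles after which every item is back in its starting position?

The in-shuffle permutes the 30 positions with cycle lengths [5, 5, 5, 5, 5, 5].
Every item is home exactly when every cycle has completed a whole number of laps, i.e. after lcm(5) = 5 in-shuffles.

5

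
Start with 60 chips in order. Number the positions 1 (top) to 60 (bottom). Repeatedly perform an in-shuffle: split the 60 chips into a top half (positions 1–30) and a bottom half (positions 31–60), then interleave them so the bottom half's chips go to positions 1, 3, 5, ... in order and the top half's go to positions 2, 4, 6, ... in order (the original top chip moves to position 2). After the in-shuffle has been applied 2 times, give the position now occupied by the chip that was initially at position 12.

48

Track the chip's position through each in-shuffle:
12 → 24 → 48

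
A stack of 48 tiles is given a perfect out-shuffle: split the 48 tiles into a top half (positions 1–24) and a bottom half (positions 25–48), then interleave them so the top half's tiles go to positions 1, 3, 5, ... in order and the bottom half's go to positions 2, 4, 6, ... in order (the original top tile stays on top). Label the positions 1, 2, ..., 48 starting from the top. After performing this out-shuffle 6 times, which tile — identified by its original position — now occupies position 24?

30

Work backwards from position 24, undoing one out-shuffle at a time:
24 ← 36 ← 42 ← 45 ← 23 ← 12 ← 30
So the tile now at position 24 started at position 30.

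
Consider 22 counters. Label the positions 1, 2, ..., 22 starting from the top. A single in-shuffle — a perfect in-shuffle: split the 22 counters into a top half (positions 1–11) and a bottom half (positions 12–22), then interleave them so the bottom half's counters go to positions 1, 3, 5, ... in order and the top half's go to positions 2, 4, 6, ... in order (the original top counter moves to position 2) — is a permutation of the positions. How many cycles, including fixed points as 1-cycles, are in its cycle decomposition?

2

Trace each unvisited position around until it returns:
(1 2 4 8 16 9 ... len 11) (5 10 20 17 11 22 ... len 11)
2 cycles in total.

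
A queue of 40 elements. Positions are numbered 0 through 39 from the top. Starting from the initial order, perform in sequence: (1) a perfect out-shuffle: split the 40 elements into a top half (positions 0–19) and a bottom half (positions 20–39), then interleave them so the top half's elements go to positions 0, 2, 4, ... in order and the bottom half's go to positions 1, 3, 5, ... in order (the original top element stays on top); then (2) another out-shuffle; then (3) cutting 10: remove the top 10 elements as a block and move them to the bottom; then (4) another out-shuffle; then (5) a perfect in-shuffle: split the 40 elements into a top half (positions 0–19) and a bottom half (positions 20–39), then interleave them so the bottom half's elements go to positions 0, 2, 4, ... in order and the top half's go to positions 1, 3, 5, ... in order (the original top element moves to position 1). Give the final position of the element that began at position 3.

Track the element from position 3 forward through each operation:
  after op 1 (out-shuffle): 3 → 6
  after op 2 (out-shuffle): 6 → 12
  after op 3 (cut 10): 12 → 2
  after op 4 (out-shuffle): 2 → 4
  after op 5 (in-shuffle): 4 → 9

9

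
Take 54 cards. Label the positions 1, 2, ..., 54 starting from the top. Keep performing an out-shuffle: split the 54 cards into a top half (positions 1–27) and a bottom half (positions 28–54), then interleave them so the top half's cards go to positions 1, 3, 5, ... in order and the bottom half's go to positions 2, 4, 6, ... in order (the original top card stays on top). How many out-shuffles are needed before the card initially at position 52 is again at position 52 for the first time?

Follow position 52 under repeated out-shuffles:
52 → 50 → 46 → 38 → 22 → 43 → 32 → 10 → ... → 52 (length 52)
It first returns after 52 out-shuffles.

52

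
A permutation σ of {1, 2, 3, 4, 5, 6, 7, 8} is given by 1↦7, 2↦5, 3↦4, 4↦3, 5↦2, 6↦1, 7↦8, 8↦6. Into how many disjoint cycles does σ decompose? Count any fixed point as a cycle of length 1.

Cycle decomposition: (1 7 8 6) (2 5) (3 4).
3 cycles.

3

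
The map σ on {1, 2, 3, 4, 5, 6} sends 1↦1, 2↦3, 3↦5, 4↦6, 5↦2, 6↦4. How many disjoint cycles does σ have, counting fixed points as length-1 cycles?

Cycle decomposition: (1) (2 3 5) (4 6).
3 cycles.

3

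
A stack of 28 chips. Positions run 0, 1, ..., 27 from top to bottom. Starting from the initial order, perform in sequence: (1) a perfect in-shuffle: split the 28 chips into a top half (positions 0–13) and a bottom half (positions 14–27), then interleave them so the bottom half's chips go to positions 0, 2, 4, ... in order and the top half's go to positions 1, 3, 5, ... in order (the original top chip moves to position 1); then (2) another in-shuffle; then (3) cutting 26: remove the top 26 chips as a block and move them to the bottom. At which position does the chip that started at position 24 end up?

Track the chip from position 24 forward through each operation:
  after op 1 (in-shuffle): 24 → 20
  after op 2 (in-shuffle): 20 → 12
  after op 3 (cut 26): 12 → 14

14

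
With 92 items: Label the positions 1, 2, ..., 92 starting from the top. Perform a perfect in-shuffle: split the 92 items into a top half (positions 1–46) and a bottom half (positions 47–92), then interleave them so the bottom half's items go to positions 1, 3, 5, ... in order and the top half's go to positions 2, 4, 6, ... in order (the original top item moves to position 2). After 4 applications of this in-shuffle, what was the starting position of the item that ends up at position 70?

16

Work backwards from position 70, undoing one in-shuffle at a time:
70 ← 35 ← 64 ← 32 ← 16
So the item now at position 70 started at position 16.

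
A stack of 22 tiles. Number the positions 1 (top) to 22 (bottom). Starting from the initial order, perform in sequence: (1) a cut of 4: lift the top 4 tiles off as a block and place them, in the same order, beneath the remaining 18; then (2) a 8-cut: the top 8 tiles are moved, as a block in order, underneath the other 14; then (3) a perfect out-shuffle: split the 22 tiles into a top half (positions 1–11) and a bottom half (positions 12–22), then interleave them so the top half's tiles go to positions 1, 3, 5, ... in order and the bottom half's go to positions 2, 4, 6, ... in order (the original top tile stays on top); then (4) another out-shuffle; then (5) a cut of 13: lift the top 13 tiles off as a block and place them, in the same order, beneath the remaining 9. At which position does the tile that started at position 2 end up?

Track the tile from position 2 forward through each operation:
  after op 1 (cut 4): 2 → 20
  after op 2 (cut 8): 20 → 12
  after op 3 (out-shuffle): 12 → 2
  after op 4 (out-shuffle): 2 → 3
  after op 5 (cut 13): 3 → 12

12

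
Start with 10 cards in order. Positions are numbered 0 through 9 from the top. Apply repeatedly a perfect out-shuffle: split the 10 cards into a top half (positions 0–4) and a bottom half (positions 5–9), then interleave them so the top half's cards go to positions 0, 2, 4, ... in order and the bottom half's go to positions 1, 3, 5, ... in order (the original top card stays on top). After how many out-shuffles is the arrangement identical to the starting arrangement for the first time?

6

The out-shuffle permutes the 10 positions with cycle lengths [1, 1, 2, 6].
Every card is home exactly when every cycle has completed a whole number of laps, i.e. after lcm(1, 2, 6) = 6 out-shuffles.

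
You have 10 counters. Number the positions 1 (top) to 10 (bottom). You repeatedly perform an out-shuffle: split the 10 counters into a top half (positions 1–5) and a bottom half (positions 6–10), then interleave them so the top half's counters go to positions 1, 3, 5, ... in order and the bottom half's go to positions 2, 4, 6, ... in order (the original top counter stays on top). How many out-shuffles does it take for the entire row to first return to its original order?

The out-shuffle permutes the 10 positions with cycle lengths [1, 1, 2, 6].
Every counter is home exactly when every cycle has completed a whole number of laps, i.e. after lcm(1, 2, 6) = 6 out-shuffles.

6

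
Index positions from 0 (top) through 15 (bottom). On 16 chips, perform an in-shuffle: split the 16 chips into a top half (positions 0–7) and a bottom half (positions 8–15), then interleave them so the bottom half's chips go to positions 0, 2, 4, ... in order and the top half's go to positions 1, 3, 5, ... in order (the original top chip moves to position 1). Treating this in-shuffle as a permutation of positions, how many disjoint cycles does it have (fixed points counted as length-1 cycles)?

Trace each unvisited position around until it returns:
(0 1 3 7 15 14 12 8) (2 5 11 6 13 10 4 9)
2 cycles in total.

2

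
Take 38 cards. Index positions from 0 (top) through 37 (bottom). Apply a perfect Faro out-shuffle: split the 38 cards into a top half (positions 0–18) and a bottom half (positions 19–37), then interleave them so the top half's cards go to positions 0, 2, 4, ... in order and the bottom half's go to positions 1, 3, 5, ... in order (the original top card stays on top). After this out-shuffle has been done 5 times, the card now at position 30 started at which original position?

Work backwards from position 30, undoing one out-shuffle at a time:
30 ← 15 ← 26 ← 13 ← 25 ← 31
So the card now at position 30 started at position 31.

31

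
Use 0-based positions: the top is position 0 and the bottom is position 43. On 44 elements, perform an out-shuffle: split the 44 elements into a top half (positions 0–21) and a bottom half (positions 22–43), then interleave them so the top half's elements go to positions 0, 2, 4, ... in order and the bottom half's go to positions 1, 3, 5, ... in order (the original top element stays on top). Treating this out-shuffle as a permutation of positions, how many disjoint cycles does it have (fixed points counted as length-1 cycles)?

Trace each unvisited position around until it returns:
(0) (1 2 4 8 16 32 ... len 14) (3 6 12 24 5 10 ... len 14) (7 14 28 13 26 9 ... len 14) (43)
5 cycles in total.

5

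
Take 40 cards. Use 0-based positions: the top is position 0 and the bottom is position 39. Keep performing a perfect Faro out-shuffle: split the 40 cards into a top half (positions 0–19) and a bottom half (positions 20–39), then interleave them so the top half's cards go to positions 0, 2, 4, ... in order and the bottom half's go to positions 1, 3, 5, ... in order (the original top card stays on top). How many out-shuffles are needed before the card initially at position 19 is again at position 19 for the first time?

12

Follow position 19 under repeated out-shuffles:
19 → 38 → 37 → 35 → 31 → 23 → 7 → 14 → 28 → 17 → 34 → 29 → 19
It first returns after 12 out-shuffles.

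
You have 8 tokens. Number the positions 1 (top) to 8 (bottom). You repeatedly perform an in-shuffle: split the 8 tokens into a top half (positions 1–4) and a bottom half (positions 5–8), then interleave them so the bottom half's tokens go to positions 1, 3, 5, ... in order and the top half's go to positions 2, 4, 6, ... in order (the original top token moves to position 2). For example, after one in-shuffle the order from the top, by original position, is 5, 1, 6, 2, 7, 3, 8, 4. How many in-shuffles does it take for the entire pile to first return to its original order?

6

The in-shuffle permutes the 8 positions with cycle lengths [2, 6].
Every token is home exactly when every cycle has completed a whole number of laps, i.e. after lcm(2, 6) = 6 in-shuffles.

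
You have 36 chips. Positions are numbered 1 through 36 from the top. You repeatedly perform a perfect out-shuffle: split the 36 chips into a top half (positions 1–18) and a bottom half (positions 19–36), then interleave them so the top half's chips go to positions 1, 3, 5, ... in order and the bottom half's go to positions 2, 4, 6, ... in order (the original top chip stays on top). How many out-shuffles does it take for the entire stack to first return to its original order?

The out-shuffle permutes the 36 positions with cycle lengths [1, 1, 3, 3, 4, 12, 12].
Every chip is home exactly when every cycle has completed a whole number of laps, i.e. after lcm(1, 3, 4, 12) = 12 out-shuffles.

12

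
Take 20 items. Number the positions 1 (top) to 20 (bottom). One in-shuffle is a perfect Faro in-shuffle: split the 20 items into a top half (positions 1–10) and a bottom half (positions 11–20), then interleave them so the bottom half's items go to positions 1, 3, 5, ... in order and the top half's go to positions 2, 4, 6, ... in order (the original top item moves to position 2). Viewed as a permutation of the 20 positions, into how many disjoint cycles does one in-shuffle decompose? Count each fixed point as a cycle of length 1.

Trace each unvisited position around until it returns:
(1 2 4 8 16 11) (3 6 12) (5 10 20 19 17 13) (7 14) (9 18 15)
5 cycles in total.

5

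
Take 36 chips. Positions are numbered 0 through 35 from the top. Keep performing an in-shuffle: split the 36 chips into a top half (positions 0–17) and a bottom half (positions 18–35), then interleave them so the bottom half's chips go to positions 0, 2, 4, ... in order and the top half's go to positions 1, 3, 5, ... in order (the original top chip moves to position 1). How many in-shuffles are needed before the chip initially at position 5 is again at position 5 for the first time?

Follow position 5 under repeated in-shuffles:
5 → 11 → 23 → 10 → 21 → 6 → 13 → 27 → ... → 5 (length 36)
It first returns after 36 in-shuffles.

36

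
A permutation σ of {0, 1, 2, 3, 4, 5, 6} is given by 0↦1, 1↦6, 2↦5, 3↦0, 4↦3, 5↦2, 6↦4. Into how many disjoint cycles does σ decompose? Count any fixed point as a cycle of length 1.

Cycle decomposition: (0 1 6 4 3) (2 5).
2 cycles.

2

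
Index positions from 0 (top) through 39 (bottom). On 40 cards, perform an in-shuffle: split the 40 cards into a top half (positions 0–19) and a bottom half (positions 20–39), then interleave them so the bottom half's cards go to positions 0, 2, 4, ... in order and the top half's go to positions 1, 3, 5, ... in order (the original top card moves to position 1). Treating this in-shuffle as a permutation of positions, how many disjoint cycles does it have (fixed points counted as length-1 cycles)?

Trace each unvisited position around until it returns:
(0 1 3 7 15 31 ... len 20) (2 5 11 23 6 13 ... len 20)
2 cycles in total.

2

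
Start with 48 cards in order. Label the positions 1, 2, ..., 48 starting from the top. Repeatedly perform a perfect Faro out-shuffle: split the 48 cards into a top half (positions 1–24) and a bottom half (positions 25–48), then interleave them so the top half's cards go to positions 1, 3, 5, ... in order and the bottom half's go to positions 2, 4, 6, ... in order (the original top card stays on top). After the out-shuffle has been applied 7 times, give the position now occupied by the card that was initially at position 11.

12

Track the card's position through each out-shuffle:
11 → 21 → 41 → 34 → 20 → 39 → 30 → 12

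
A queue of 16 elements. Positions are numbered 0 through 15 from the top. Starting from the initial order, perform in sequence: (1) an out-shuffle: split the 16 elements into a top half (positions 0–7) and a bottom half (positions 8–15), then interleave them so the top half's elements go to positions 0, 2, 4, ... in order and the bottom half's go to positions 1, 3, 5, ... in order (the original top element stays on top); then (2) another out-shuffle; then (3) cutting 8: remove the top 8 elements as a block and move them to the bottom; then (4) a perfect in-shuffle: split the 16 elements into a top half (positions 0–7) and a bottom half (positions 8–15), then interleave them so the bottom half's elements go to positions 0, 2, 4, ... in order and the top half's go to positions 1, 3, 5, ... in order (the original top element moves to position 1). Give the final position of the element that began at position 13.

14

Track the element from position 13 forward through each operation:
  after op 1 (out-shuffle): 13 → 11
  after op 2 (out-shuffle): 11 → 7
  after op 3 (cut 8): 7 → 15
  after op 4 (in-shuffle): 15 → 14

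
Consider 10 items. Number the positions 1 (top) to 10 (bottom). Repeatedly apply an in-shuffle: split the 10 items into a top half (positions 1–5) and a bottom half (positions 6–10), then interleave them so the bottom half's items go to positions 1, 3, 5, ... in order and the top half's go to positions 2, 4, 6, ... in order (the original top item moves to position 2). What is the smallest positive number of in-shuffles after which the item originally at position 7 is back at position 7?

Follow position 7 under repeated in-shuffles:
7 → 3 → 6 → 1 → 2 → 4 → 8 → 5 → 10 → 9 → 7
It first returns after 10 in-shuffles.

10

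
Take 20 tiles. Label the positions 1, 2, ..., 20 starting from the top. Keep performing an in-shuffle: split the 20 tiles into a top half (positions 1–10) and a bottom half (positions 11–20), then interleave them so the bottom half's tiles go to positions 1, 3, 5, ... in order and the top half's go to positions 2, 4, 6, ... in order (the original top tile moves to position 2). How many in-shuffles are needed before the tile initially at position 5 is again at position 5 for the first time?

Follow position 5 under repeated in-shuffles:
5 → 10 → 20 → 19 → 17 → 13 → 5
It first returns after 6 in-shuffles.

6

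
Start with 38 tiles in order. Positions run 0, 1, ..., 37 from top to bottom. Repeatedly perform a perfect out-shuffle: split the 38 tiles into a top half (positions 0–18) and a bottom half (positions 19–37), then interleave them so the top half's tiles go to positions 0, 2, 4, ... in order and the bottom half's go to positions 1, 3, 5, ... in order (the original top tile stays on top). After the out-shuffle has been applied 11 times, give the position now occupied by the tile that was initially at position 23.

Track the tile's position through each out-shuffle:
23 → 9 → 18 → 36 → 35 → 33 → 29 → 21 → 5 → 10 → 20 → 3

3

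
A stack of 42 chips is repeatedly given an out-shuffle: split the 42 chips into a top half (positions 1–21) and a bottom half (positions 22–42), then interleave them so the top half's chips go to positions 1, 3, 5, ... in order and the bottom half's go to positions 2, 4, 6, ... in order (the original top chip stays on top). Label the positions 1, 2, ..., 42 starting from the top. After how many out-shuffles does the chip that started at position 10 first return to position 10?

20

Follow position 10 under repeated out-shuffles:
10 → 19 → 37 → 32 → 22 → 2 → 3 → 5 → 9 → 17 → 33 → 24 → 6 → 11 → 21 → 41 → 40 → 38 → 34 → 26 → 10
It first returns after 20 out-shuffles.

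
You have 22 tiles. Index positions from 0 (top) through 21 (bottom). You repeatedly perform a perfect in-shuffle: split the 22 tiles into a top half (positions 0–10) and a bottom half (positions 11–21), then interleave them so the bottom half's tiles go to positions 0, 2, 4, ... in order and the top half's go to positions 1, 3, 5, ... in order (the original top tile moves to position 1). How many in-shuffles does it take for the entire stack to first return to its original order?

11

The in-shuffle permutes the 22 positions with cycle lengths [11, 11].
Every tile is home exactly when every cycle has completed a whole number of laps, i.e. after lcm(11) = 11 in-shuffles.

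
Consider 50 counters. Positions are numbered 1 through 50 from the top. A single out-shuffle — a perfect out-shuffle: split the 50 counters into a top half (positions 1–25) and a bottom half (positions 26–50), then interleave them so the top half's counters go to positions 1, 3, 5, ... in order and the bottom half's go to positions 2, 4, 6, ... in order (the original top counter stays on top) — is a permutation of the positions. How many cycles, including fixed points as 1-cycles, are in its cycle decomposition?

Trace each unvisited position around until it returns:
(1) (2 3 5 9 17 33 ... len 21) (4 7 13 25 49 48 ... len 21) (8 15 29) (22 43 36) (50)
6 cycles in total.

6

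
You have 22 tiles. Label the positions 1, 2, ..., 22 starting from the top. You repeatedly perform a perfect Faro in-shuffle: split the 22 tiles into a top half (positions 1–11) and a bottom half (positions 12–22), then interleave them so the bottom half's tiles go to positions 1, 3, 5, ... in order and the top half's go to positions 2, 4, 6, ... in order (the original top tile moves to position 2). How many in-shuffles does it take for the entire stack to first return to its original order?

11

The in-shuffle permutes the 22 positions with cycle lengths [11, 11].
Every tile is home exactly when every cycle has completed a whole number of laps, i.e. after lcm(11) = 11 in-shuffles.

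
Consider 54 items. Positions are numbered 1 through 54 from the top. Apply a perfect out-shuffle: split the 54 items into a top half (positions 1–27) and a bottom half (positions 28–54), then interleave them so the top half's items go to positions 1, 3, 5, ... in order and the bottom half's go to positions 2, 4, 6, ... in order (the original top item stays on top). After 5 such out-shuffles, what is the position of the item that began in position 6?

Track the item's position through each out-shuffle:
6 → 11 → 21 → 41 → 28 → 2

2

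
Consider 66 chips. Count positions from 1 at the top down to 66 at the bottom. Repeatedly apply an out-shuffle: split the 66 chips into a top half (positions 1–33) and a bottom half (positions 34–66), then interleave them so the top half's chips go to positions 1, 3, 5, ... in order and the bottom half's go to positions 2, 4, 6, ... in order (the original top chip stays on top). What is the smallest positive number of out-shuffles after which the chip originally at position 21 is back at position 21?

Follow position 21 under repeated out-shuffles:
21 → 41 → 16 → 31 → 61 → 56 → 46 → 26 → 51 → 36 → 6 → 11 → 21
It first returns after 12 out-shuffles.

12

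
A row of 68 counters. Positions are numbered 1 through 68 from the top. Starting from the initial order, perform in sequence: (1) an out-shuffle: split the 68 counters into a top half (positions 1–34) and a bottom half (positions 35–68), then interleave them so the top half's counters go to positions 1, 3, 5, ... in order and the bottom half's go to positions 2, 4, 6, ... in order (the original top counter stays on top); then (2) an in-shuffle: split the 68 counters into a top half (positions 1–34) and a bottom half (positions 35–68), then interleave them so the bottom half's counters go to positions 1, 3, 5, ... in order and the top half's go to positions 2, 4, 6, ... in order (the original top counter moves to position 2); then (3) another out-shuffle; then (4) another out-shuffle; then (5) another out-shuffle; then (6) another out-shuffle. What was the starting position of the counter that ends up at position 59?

Undo the operations in reverse order, starting from position 59:
  undo op 6 (out-shuffle, from top half): 59 ← 30
  undo op 5 (out-shuffle, from bottom half): 30 ← 49
  undo op 4 (out-shuffle, from top half): 49 ← 25
  undo op 3 (out-shuffle, from top half): 25 ← 13
  undo op 2 (in-shuffle, from bottom half): 13 ← 41
  undo op 1 (out-shuffle, from top half): 41 ← 21
So the counter at position 59 came from original position 21.

21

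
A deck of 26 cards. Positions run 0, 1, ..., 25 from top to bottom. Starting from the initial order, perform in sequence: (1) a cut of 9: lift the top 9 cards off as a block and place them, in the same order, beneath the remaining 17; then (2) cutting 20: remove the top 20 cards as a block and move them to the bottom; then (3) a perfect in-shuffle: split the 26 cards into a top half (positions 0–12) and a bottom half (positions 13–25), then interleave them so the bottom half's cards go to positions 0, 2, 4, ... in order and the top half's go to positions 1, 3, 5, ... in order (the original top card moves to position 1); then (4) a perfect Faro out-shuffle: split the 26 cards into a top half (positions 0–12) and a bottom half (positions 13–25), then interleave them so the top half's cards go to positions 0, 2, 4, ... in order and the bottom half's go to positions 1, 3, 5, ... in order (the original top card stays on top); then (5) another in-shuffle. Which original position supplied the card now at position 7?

Undo the operations in reverse order, starting from position 7:
  undo op 5 (in-shuffle, from top half): 7 ← 3
  undo op 4 (out-shuffle, from bottom half): 3 ← 14
  undo op 3 (in-shuffle, from bottom half): 14 ← 20
  undo op 2 (cut 20): 20 ← 14
  undo op 1 (cut 9): 14 ← 23
So the card at position 7 came from original position 23.

23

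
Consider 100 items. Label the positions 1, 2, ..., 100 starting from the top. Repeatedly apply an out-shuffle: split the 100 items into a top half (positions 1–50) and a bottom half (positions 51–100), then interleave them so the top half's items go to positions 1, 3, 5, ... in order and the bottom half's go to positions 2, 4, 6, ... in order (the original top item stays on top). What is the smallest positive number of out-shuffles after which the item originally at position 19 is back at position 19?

Follow position 19 under repeated out-shuffles:
19 → 37 → 73 → 46 → 91 → 82 → 64 → 28 → 55 → 10 → 19
It first returns after 10 out-shuffles.

10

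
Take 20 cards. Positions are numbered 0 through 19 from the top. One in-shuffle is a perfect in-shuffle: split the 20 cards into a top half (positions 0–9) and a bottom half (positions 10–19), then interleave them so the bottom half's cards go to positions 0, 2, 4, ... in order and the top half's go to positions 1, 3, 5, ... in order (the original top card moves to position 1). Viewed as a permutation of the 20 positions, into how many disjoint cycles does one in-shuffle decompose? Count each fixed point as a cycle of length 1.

5

Trace each unvisited position around until it returns:
(0 1 3 7 15 10) (2 5 11) (4 9 19 18 16 12) (6 13) (8 17 14)
5 cycles in total.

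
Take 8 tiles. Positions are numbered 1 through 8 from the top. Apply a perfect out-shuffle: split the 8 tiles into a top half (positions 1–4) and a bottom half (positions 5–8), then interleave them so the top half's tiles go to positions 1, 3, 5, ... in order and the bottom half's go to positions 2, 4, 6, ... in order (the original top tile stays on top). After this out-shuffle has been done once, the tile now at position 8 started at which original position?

8

Work backwards from position 8, undoing one out-shuffle at a time:
8 ← 8
So the tile now at position 8 started at position 8.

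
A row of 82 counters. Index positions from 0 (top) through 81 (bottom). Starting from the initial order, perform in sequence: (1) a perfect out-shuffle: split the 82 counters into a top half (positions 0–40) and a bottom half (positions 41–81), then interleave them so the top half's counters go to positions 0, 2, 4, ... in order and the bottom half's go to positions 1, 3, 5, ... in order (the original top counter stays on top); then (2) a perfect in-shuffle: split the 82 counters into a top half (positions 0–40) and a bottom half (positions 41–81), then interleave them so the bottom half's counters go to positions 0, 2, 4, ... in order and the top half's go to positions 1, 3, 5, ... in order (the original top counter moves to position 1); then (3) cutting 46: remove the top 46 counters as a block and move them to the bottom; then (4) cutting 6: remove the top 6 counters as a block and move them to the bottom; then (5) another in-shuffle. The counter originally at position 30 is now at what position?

54

Track the counter from position 30 forward through each operation:
  after op 1 (out-shuffle): 30 → 60
  after op 2 (in-shuffle): 60 → 38
  after op 3 (cut 46): 38 → 74
  after op 4 (cut 6): 74 → 68
  after op 5 (in-shuffle): 68 → 54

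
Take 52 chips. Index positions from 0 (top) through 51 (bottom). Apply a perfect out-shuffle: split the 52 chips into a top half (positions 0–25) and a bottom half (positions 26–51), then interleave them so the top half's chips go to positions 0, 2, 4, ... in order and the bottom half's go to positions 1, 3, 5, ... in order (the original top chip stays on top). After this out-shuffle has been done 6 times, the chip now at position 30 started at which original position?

18

Work backwards from position 30, undoing one out-shuffle at a time:
30 ← 15 ← 33 ← 42 ← 21 ← 36 ← 18
So the chip now at position 30 started at position 18.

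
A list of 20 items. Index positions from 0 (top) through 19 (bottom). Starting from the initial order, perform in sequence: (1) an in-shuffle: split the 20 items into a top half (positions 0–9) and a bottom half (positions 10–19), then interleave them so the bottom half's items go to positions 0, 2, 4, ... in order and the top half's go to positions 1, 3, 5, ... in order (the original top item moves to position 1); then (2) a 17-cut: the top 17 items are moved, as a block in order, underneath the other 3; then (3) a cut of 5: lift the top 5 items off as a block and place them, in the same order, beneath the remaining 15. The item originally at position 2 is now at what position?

3

Track the item from position 2 forward through each operation:
  after op 1 (in-shuffle): 2 → 5
  after op 2 (cut 17): 5 → 8
  after op 3 (cut 5): 8 → 3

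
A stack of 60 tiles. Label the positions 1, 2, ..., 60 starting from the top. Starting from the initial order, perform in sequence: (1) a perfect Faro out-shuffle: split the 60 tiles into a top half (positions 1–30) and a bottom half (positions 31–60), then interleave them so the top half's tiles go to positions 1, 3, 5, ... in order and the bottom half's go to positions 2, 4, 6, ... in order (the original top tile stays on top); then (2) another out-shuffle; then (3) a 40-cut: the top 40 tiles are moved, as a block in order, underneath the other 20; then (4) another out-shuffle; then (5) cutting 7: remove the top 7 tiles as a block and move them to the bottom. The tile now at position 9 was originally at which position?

Undo the operations in reverse order, starting from position 9:
  undo op 5 (cut 7): 9 ← 16
  undo op 4 (out-shuffle, from bottom half): 16 ← 38
  undo op 3 (cut 40): 38 ← 18
  undo op 2 (out-shuffle, from bottom half): 18 ← 39
  undo op 1 (out-shuffle, from top half): 39 ← 20
So the tile at position 9 came from original position 20.

20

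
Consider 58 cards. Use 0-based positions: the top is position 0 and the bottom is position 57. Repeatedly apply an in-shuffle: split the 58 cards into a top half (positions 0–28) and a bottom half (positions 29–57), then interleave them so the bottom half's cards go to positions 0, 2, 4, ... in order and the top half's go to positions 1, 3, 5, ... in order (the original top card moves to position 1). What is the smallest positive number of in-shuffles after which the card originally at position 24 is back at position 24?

Follow position 24 under repeated in-shuffles:
24 → 49 → 40 → 22 → 45 → 32 → 6 → 13 → ... → 24 (length 58)
It first returns after 58 in-shuffles.

58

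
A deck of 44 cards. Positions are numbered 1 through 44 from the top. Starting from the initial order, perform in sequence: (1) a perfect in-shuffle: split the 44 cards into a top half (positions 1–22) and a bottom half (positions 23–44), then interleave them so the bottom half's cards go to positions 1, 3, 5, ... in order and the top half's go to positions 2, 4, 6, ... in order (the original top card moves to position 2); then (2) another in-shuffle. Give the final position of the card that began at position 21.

39

Track the card from position 21 forward through each operation:
  after op 1 (in-shuffle): 21 → 42
  after op 2 (in-shuffle): 42 → 39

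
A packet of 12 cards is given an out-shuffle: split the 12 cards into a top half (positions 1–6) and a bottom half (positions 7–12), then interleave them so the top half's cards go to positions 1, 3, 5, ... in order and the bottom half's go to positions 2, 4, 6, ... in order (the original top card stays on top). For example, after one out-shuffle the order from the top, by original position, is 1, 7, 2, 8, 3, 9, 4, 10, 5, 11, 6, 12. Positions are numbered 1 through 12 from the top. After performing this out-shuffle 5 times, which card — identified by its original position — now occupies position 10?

3

Work backwards from position 10, undoing one out-shuffle at a time:
10 ← 11 ← 6 ← 9 ← 5 ← 3
So the card now at position 10 started at position 3.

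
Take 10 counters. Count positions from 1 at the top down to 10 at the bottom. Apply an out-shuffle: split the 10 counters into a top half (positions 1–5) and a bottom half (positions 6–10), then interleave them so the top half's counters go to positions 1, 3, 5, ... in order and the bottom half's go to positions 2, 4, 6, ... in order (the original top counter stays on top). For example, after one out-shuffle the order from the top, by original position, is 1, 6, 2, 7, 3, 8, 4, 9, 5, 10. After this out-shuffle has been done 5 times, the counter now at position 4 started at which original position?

Work backwards from position 4, undoing one out-shuffle at a time:
4 ← 7 ← 4 ← 7 ← 4 ← 7
So the counter now at position 4 started at position 7.

7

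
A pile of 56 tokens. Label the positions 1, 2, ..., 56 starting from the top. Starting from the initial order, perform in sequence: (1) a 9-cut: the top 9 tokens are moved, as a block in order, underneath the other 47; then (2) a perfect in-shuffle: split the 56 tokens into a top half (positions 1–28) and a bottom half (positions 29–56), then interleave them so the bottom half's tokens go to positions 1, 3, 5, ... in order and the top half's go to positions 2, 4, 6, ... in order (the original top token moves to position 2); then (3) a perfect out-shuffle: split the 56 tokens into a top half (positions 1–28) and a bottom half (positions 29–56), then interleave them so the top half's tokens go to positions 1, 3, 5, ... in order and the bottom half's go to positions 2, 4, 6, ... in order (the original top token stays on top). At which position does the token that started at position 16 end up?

Track the token from position 16 forward through each operation:
  after op 1 (cut 9): 16 → 7
  after op 2 (in-shuffle): 7 → 14
  after op 3 (out-shuffle): 14 → 27

27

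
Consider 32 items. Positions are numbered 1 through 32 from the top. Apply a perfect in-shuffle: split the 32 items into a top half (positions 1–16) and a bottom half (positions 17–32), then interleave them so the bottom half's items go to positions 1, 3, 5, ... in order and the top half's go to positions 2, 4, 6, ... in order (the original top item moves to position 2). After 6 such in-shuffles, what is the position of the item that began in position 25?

16

Track the item's position through each in-shuffle:
25 → 17 → 1 → 2 → 4 → 8 → 16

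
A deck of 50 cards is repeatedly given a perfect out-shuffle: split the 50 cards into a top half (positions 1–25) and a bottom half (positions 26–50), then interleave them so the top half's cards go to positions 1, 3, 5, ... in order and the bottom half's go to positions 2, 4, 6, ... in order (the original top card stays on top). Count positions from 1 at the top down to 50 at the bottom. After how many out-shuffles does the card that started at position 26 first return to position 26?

Follow position 26 under repeated out-shuffles:
26 → 2 → 3 → 5 → 9 → 17 → 33 → 16 → ... → 26 (length 21)
It first returns after 21 out-shuffles.

21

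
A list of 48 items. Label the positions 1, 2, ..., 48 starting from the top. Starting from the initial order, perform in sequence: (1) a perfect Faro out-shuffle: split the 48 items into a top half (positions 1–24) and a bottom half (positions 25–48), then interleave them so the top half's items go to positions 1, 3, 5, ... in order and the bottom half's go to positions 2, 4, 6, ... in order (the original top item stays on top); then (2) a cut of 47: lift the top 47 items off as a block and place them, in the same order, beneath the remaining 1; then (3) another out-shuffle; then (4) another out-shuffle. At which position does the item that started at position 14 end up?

15

Track the item from position 14 forward through each operation:
  after op 1 (out-shuffle): 14 → 27
  after op 2 (cut 47): 27 → 28
  after op 3 (out-shuffle): 28 → 8
  after op 4 (out-shuffle): 8 → 15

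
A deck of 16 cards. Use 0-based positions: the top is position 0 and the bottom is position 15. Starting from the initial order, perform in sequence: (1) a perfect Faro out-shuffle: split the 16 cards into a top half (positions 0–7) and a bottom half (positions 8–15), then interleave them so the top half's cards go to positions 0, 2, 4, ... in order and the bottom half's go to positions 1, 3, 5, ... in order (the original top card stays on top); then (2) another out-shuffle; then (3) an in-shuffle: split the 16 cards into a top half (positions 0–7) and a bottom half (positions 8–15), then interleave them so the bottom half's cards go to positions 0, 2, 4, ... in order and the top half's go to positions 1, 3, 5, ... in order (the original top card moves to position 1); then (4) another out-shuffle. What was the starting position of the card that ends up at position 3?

1

Undo the operations in reverse order, starting from position 3:
  undo op 4 (out-shuffle, from bottom half): 3 ← 9
  undo op 3 (in-shuffle, from top half): 9 ← 4
  undo op 2 (out-shuffle, from top half): 4 ← 2
  undo op 1 (out-shuffle, from top half): 2 ← 1
So the card at position 3 came from original position 1.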